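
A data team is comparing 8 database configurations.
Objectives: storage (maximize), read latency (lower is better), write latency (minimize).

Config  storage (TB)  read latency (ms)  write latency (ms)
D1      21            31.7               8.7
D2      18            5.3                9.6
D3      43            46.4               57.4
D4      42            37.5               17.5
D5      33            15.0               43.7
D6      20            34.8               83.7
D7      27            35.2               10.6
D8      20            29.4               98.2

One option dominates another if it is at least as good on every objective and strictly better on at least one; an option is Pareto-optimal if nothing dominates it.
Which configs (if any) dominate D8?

D5: storage 33≥20, read latency 15.0≤29.4, write latency 43.7≤98.2 — dominates D8.
Others (D1, D2, D3, D4, D6, D7) are each worse than D8 on at least one objective.

D5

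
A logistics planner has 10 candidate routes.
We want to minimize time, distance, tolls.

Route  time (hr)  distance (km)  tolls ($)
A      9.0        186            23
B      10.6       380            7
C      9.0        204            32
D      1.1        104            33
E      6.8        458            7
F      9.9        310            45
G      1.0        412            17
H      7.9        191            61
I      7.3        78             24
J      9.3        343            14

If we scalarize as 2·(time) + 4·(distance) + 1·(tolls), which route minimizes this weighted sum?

A: 2·9.0 + 4·186 + 1·23 = 785.0
B: 2·10.6 + 4·380 + 1·7 = 1548.2
C: 2·9.0 + 4·204 + 1·32 = 866.0
D: 2·1.1 + 4·104 + 1·33 = 451.2
E: 2·6.8 + 4·458 + 1·7 = 1852.6
F: 2·9.9 + 4·310 + 1·45 = 1304.8
G: 2·1.0 + 4·412 + 1·17 = 1667.0
H: 2·7.9 + 4·191 + 1·61 = 840.8
I: 2·7.3 + 4·78 + 1·24 = 350.6
J: 2·9.3 + 4·343 + 1·14 = 1404.6
Lowest: I at 350.6.

I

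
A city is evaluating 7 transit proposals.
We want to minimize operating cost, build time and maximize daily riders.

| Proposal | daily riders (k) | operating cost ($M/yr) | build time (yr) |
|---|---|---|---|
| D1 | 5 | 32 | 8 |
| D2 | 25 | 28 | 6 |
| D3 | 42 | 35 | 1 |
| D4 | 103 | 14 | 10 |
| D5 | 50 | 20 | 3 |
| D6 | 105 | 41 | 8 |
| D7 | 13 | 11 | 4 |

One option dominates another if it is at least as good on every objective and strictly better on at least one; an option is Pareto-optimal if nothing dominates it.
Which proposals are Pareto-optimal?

D1: dominated by D2 (daily riders 25≥5, operating cost 28≤32, build time 6≤8).
D2: dominated by D5 (daily riders 50≥25, operating cost 20≤28, build time 3≤6).
D3: not dominated (best build time).
D4: not dominated.
D5: not dominated.
D6: not dominated (best daily riders).
D7: not dominated (best operating cost).

D3, D4, D5, D6, D7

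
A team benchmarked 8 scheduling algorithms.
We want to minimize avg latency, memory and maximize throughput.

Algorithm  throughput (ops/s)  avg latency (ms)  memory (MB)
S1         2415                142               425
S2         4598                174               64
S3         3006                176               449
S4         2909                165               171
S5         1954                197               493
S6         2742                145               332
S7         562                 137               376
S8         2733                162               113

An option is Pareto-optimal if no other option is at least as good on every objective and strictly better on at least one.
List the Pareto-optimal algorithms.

S1: not dominated.
S2: not dominated (best throughput).
S3: dominated by S2 (throughput 4598≥3006, avg latency 174≤176, memory 64≤449).
S4: not dominated.
S5: dominated by S1 (throughput 2415≥1954, avg latency 142≤197, memory 425≤493).
S6: not dominated.
S7: not dominated (best avg latency).
S8: not dominated.

S1, S2, S4, S6, S7, S8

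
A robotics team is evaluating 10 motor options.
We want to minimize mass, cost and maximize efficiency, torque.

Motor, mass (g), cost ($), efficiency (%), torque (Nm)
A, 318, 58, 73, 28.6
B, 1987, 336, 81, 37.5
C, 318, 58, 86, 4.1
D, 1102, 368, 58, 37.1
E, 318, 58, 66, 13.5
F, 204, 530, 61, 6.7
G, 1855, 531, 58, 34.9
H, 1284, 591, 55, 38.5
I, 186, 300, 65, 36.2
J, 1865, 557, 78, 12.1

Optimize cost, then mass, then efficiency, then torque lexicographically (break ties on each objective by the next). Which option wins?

C

First minimize cost: best is 58, kept {A, C, E}.
Then minimize mass: best is 318, kept {A, C, E}.
Then maximize efficiency: best is 86, kept {C}.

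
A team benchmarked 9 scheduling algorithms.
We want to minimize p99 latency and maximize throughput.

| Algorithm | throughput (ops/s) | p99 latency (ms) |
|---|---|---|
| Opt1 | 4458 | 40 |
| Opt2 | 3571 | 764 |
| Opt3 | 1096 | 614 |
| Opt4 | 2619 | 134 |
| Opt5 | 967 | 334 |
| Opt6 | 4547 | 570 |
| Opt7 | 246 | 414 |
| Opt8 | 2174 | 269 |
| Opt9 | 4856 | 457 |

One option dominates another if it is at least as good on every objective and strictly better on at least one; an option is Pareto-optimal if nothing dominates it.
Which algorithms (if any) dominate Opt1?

Opt2: worse on throughput (3571 vs 4458).
Opt3: worse on throughput (1096 vs 4458).
Opt4: worse on throughput (2619 vs 4458).
Opt5: worse on throughput (967 vs 4458).
Opt6: worse on p99 latency (570 vs 40).
Opt7: worse on throughput (246 vs 4458).
Opt8: worse on throughput (2174 vs 4458).
Opt9: worse on p99 latency (457 vs 40).
No option dominates Opt1.

none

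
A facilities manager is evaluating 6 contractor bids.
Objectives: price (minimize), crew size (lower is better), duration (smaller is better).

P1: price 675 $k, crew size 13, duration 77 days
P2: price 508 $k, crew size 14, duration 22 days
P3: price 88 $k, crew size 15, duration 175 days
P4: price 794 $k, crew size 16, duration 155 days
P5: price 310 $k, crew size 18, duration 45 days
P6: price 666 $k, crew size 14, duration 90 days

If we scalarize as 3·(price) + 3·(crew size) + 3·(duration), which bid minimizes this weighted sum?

P3

P1: 3·675 + 3·13 + 3·77 = 2295
P2: 3·508 + 3·14 + 3·22 = 1632
P3: 3·88 + 3·15 + 3·175 = 834
P4: 3·794 + 3·16 + 3·155 = 2895
P5: 3·310 + 3·18 + 3·45 = 1119
P6: 3·666 + 3·14 + 3·90 = 2310
Lowest: P3 at 834.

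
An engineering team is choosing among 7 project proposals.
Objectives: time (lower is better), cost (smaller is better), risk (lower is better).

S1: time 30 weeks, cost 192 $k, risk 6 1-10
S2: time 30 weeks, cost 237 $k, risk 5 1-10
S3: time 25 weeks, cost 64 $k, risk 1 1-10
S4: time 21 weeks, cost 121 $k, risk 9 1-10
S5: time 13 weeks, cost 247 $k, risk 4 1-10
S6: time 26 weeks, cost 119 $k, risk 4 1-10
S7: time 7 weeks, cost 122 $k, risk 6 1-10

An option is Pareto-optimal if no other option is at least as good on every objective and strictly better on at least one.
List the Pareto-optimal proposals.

S1: dominated by S3 (time 25≤30, cost 64≤192, risk 1≤6).
S2: dominated by S3 (time 25≤30, cost 64≤237, risk 1≤5).
S3: not dominated (best cost).
S4: not dominated.
S5: not dominated.
S6: dominated by S3 (time 25≤26, cost 64≤119, risk 1≤4).
S7: not dominated (best time).

S3, S4, S5, S7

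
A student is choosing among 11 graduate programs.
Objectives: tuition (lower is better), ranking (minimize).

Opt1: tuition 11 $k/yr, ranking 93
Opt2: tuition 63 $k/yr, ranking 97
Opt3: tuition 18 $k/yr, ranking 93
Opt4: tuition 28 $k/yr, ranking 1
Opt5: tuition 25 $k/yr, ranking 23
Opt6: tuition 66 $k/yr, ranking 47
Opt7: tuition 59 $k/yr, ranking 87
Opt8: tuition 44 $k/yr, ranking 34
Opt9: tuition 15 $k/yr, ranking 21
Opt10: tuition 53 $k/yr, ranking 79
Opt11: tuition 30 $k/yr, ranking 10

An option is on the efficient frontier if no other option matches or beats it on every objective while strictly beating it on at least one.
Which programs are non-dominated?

Opt1, Opt4, Opt9

Opt1: not dominated (best tuition).
Opt2: dominated by Opt1 (tuition 11≤63, ranking 93≤97).
Opt3: dominated by Opt1 (tuition 11≤18, ranking 93≤93).
Opt4: not dominated (best ranking).
Opt5: dominated by Opt9 (tuition 15≤25, ranking 21≤23).
Opt6: dominated by Opt4 (tuition 28≤66, ranking 1≤47).
Opt7: dominated by Opt4 (tuition 28≤59, ranking 1≤87).
Opt8: dominated by Opt4 (tuition 28≤44, ranking 1≤34).
Opt9: not dominated.
Opt10: dominated by Opt4 (tuition 28≤53, ranking 1≤79).
Opt11: dominated by Opt4 (tuition 28≤30, ranking 1≤10).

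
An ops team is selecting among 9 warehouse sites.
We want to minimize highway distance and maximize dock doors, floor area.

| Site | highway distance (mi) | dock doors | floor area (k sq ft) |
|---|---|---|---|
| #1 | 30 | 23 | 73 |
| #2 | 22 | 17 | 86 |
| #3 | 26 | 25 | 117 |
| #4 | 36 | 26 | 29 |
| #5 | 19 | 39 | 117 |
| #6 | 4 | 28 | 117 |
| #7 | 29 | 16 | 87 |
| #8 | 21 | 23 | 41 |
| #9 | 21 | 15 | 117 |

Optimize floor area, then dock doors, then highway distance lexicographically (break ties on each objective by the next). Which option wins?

#5

First maximize floor area: best is 117, kept {#3, #5, #6, #9}.
Then maximize dock doors: best is 39, kept {#5}.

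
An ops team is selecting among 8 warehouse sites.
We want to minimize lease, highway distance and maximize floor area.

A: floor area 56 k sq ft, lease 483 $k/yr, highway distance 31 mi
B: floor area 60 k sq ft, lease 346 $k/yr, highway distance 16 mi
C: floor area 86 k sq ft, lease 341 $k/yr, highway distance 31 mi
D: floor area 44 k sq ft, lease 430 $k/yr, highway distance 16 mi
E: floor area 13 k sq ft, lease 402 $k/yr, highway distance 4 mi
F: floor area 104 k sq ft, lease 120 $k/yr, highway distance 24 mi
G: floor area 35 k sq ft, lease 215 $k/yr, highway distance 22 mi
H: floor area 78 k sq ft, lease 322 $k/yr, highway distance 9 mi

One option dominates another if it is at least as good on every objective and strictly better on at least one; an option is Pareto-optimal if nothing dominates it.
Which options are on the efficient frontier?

A: dominated by B (floor area 60≥56, lease 346≤483, highway distance 16≤31).
B: dominated by H (floor area 78≥60, lease 322≤346, highway distance 9≤16).
C: dominated by F (floor area 104≥86, lease 120≤341, highway distance 24≤31).
D: dominated by B (floor area 60≥44, lease 346≤430, highway distance 16≤16).
E: not dominated (best highway distance).
F: not dominated (best floor area).
G: not dominated.
H: not dominated.

E, F, G, H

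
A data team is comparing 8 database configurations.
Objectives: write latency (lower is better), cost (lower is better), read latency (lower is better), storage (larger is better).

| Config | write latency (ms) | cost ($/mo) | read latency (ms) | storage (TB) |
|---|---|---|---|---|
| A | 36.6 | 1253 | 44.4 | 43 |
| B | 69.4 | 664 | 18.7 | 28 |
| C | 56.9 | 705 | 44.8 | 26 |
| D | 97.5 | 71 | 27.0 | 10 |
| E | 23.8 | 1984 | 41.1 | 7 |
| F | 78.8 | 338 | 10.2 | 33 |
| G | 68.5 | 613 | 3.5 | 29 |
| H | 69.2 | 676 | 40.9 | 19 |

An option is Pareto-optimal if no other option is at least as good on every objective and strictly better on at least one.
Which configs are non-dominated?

A, C, D, E, F, G

A: not dominated (best storage).
B: dominated by G (write latency 68.5≤69.4, cost 613≤664, read latency 3.5≤18.7, storage 29≥28).
C: not dominated.
D: not dominated (best cost).
E: not dominated (best write latency).
F: not dominated.
G: not dominated (best read latency).
H: dominated by G (write latency 68.5≤69.2, cost 613≤676, read latency 3.5≤40.9, storage 29≥19).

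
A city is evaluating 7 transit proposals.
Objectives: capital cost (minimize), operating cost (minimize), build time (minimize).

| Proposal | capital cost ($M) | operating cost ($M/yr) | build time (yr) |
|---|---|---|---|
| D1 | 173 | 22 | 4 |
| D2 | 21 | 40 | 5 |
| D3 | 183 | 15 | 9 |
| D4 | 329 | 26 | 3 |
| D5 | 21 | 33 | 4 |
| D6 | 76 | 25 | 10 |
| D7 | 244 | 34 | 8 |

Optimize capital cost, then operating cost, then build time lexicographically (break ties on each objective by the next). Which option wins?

D5

First minimize capital cost: best is 21, kept {D2, D5}.
Then minimize operating cost: best is 33, kept {D5}.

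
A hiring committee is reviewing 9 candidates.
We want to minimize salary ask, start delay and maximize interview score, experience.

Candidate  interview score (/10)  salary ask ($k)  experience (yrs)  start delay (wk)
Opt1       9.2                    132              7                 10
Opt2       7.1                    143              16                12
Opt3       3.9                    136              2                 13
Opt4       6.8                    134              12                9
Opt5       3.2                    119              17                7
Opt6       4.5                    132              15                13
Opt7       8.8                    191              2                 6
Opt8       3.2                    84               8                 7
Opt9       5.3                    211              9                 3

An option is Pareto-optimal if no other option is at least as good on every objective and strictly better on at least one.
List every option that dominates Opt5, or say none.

none

Opt1: worse on salary ask (132 vs 119).
Opt2: worse on salary ask (143 vs 119).
Opt3: worse on salary ask (136 vs 119).
Opt4: worse on salary ask (134 vs 119).
Opt6: worse on salary ask (132 vs 119).
Opt7: worse on salary ask (191 vs 119).
Opt8: worse on experience (8 vs 17).
Opt9: worse on salary ask (211 vs 119).
No option dominates Opt5.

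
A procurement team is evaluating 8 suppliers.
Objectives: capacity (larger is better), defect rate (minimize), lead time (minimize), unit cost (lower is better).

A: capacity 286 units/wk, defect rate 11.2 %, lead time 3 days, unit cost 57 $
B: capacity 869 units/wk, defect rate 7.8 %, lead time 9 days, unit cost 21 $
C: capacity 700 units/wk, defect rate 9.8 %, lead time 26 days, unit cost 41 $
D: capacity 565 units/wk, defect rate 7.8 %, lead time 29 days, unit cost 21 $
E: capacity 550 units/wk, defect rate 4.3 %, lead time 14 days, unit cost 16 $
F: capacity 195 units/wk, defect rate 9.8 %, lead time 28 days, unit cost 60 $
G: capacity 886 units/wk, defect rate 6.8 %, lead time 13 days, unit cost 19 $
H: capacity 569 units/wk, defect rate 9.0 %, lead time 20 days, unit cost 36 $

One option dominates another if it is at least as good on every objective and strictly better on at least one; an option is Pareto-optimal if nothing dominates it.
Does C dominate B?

No

C vs B: C is worse on capacity (700 vs 869), so it does not dominate B.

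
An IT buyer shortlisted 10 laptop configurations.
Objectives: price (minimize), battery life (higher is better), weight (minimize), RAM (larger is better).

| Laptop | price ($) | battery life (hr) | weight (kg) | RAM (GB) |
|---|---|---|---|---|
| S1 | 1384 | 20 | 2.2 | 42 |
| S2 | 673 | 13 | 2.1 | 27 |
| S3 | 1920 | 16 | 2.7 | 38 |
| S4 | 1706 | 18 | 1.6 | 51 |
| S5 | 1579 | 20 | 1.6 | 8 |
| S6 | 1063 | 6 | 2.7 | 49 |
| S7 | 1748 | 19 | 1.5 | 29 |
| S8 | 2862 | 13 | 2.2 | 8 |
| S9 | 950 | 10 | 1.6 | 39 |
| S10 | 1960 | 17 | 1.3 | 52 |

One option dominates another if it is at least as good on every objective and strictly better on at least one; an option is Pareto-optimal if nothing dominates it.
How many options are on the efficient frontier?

S1: not dominated.
S2: not dominated (best price).
S3: dominated by S1 (price 1384≤1920, battery life 20≥16, weight 2.2≤2.7, RAM 42≥38).
S4: not dominated.
S5: not dominated.
S6: not dominated.
S7: not dominated.
S8: dominated by S1 (price 1384≤2862, battery life 20≥13, weight 2.2≤2.2, RAM 42≥8).
S9: not dominated.
S10: not dominated (best weight).
Pareto-optimal: S1, S2, S4, S5, S6, S7, S9, S10 → 8.

8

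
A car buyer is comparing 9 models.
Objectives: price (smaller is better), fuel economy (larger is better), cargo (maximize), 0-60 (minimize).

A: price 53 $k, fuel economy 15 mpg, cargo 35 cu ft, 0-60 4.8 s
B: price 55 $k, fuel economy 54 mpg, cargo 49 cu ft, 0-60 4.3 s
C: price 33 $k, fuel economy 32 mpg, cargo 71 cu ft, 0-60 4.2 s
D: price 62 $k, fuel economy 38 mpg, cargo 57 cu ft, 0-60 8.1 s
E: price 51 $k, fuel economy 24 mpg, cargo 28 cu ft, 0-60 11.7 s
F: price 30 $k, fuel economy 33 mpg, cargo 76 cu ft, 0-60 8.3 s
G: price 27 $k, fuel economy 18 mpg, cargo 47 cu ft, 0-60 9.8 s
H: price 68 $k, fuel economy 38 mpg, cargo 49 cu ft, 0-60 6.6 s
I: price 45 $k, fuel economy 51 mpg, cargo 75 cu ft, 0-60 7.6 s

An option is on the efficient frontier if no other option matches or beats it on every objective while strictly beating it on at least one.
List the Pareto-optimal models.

A: dominated by C (price 33≤53, fuel economy 32≥15, cargo 71≥35, 0-60 4.2≤4.8).
B: not dominated (best fuel economy).
C: not dominated (best 0-60).
D: dominated by I (price 45≤62, fuel economy 51≥38, cargo 75≥57, 0-60 7.6≤8.1).
E: dominated by C (price 33≤51, fuel economy 32≥24, cargo 71≥28, 0-60 4.2≤11.7).
F: not dominated (best cargo).
G: not dominated (best price).
H: dominated by B (price 55≤68, fuel economy 54≥38, cargo 49≥49, 0-60 4.3≤6.6).
I: not dominated.

B, C, F, G, I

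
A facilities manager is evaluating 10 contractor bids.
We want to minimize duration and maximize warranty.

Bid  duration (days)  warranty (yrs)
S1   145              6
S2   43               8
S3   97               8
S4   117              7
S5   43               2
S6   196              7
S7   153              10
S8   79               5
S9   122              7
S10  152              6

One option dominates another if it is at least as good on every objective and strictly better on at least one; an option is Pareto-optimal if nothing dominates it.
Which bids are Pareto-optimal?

S1: dominated by S2 (duration 43≤145, warranty 8≥6).
S2: not dominated.
S3: dominated by S2 (duration 43≤97, warranty 8≥8).
S4: dominated by S2 (duration 43≤117, warranty 8≥7).
S5: dominated by S2 (duration 43≤43, warranty 8≥2).
S6: dominated by S2 (duration 43≤196, warranty 8≥7).
S7: not dominated (best warranty).
S8: dominated by S2 (duration 43≤79, warranty 8≥5).
S9: dominated by S2 (duration 43≤122, warranty 8≥7).
S10: dominated by S1 (duration 145≤152, warranty 6≥6).

S2, S7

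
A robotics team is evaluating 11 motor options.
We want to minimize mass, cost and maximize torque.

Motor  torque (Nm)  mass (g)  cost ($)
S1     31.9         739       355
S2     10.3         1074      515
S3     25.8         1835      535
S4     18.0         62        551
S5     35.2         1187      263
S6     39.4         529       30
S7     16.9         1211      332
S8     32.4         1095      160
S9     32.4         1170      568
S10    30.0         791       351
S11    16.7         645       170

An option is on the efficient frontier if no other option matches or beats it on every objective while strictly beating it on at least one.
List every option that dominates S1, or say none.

S6: torque 39.4≥31.9, mass 529≤739, cost 30≤355 — dominates S1.
Others (S2, S3, S4, S5, S7, S8, S9, S10, S11) are each worse than S1 on at least one objective.

S6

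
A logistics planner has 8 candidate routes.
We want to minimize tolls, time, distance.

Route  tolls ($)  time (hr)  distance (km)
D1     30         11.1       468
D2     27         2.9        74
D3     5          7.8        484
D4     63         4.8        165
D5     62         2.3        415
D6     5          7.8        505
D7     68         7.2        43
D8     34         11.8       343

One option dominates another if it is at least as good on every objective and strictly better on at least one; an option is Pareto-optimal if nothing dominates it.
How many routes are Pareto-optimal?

D1: dominated by D2 (tolls 27≤30, time 2.9≤11.1, distance 74≤468).
D2: not dominated.
D3: not dominated.
D4: dominated by D2 (tolls 27≤63, time 2.9≤4.8, distance 74≤165).
D5: not dominated (best time).
D6: dominated by D3 (tolls 5≤5, time 7.8≤7.8, distance 484≤505).
D7: not dominated (best distance).
D8: dominated by D2 (tolls 27≤34, time 2.9≤11.8, distance 74≤343).
Pareto-optimal: D2, D3, D5, D7 → 4.

4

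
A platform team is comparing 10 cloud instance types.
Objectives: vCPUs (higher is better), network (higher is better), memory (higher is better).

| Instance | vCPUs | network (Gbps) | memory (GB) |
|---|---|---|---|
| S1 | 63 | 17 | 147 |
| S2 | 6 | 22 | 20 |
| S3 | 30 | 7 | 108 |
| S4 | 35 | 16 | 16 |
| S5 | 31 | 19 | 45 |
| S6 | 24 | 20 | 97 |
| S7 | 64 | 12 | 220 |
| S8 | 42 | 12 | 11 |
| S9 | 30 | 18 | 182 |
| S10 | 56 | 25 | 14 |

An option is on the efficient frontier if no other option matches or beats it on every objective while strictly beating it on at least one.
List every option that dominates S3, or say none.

S1: vCPUs 63≥30, network 17≥7, memory 147≥108 — dominates S3.
S7: vCPUs 64≥30, network 12≥7, memory 220≥108 — dominates S3.
S9: vCPUs 30≥30, network 18≥7, memory 182≥108 — dominates S3.
Others (S2, S4, S5, S6, S8, S10) are each worse than S3 on at least one objective.

S1, S7, S9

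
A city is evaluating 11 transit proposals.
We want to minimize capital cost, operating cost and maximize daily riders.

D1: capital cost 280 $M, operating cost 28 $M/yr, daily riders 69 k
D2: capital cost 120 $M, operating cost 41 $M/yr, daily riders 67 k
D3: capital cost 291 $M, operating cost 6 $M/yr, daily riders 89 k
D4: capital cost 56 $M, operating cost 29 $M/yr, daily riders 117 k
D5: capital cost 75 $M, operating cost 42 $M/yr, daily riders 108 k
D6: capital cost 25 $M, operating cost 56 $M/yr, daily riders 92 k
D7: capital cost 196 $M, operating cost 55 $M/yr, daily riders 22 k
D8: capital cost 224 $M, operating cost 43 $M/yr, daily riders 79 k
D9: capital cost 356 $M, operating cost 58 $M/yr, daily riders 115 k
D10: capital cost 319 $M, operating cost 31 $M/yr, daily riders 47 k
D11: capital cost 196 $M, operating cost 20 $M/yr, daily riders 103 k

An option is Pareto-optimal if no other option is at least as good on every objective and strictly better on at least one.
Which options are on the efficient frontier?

D3, D4, D6, D11

D1: dominated by D11 (capital cost 196≤280, operating cost 20≤28, daily riders 103≥69).
D2: dominated by D4 (capital cost 56≤120, operating cost 29≤41, daily riders 117≥67).
D3: not dominated (best operating cost).
D4: not dominated (best daily riders).
D5: dominated by D4 (capital cost 56≤75, operating cost 29≤42, daily riders 117≥108).
D6: not dominated (best capital cost).
D7: dominated by D2 (capital cost 120≤196, operating cost 41≤55, daily riders 67≥22).
D8: dominated by D4 (capital cost 56≤224, operating cost 29≤43, daily riders 117≥79).
D9: dominated by D4 (capital cost 56≤356, operating cost 29≤58, daily riders 117≥115).
D10: dominated by D1 (capital cost 280≤319, operating cost 28≤31, daily riders 69≥47).
D11: not dominated.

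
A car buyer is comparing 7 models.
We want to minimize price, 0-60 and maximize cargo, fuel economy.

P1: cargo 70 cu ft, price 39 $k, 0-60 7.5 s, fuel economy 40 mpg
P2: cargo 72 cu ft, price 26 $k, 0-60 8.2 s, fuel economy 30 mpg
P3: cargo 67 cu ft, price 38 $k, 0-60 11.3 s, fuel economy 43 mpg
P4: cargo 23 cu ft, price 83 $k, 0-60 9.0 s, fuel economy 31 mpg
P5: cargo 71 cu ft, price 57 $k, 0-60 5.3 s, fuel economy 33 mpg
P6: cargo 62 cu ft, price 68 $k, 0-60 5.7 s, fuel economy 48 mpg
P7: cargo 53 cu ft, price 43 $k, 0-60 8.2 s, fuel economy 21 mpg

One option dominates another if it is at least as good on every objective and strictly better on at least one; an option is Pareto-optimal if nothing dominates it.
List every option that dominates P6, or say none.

P1: worse on 0-60 (7.5 vs 5.7).
P2: worse on 0-60 (8.2 vs 5.7).
P3: worse on 0-60 (11.3 vs 5.7).
P4: worse on cargo (23 vs 62).
P5: worse on fuel economy (33 vs 48).
P7: worse on cargo (53 vs 62).
No option dominates P6.

none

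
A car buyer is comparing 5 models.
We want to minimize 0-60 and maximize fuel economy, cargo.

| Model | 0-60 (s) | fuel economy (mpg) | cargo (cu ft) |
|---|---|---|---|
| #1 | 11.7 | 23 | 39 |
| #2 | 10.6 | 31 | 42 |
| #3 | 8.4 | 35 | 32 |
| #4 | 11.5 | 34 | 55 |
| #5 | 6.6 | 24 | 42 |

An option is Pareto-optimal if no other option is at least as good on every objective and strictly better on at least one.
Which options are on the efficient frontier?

#1: dominated by #2 (0-60 10.6≤11.7, fuel economy 31≥23, cargo 42≥39).
#2: not dominated.
#3: not dominated (best fuel economy).
#4: not dominated (best cargo).
#5: not dominated (best 0-60).

#2, #3, #4, #5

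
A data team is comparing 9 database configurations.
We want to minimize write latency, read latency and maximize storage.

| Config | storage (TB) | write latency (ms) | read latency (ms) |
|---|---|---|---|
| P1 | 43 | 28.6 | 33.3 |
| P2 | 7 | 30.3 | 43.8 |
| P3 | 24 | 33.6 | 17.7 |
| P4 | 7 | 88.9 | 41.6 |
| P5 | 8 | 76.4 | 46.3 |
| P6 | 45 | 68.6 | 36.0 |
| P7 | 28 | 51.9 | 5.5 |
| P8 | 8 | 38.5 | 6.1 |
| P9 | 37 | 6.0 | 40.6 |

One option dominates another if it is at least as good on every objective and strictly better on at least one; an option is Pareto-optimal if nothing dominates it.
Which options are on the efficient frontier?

P1, P3, P6, P7, P8, P9

P1: not dominated.
P2: dominated by P1 (storage 43≥7, write latency 28.6≤30.3, read latency 33.3≤43.8).
P3: not dominated.
P4: dominated by P1 (storage 43≥7, write latency 28.6≤88.9, read latency 33.3≤41.6).
P5: dominated by P1 (storage 43≥8, write latency 28.6≤76.4, read latency 33.3≤46.3).
P6: not dominated (best storage).
P7: not dominated (best read latency).
P8: not dominated.
P9: not dominated (best write latency).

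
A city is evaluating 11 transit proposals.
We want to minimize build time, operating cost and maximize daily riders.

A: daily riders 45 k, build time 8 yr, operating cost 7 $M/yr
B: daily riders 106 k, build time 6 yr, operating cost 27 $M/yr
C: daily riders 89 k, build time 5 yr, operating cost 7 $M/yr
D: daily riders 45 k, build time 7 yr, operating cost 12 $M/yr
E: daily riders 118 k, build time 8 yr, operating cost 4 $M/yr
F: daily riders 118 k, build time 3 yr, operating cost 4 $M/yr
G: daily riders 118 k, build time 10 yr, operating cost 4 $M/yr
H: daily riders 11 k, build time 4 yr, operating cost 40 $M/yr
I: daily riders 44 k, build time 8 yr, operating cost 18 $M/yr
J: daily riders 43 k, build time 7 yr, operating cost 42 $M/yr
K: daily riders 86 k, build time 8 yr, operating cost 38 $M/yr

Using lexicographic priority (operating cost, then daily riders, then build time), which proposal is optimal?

F

First minimize operating cost: best is 4, kept {E, F, G}.
Then maximize daily riders: best is 118, kept {E, F, G}.
Then minimize build time: best is 3, kept {F}.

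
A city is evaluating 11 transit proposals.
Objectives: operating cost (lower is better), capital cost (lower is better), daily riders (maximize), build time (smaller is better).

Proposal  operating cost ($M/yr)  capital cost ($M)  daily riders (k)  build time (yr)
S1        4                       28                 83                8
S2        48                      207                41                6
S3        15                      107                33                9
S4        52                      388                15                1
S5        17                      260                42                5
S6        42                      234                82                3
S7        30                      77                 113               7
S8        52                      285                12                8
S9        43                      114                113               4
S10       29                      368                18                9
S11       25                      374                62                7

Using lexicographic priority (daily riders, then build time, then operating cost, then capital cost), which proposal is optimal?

S9

First maximize daily riders: best is 113, kept {S7, S9}.
Then minimize build time: best is 4, kept {S9}.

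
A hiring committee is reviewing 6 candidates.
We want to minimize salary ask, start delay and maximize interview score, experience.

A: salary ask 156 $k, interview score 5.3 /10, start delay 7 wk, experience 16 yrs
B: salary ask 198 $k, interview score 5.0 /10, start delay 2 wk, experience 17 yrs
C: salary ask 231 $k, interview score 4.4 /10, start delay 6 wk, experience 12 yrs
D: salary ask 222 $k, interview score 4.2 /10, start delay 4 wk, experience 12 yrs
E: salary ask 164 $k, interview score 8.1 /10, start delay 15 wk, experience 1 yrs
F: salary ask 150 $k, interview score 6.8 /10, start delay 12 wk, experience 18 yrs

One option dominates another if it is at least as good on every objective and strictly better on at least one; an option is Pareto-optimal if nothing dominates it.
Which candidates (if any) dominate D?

B: salary ask 198≤222, interview score 5.0≥4.2, start delay 2≤4, experience 17≥12 — dominates D.
Others (A, C, E, F) are each worse than D on at least one objective.

B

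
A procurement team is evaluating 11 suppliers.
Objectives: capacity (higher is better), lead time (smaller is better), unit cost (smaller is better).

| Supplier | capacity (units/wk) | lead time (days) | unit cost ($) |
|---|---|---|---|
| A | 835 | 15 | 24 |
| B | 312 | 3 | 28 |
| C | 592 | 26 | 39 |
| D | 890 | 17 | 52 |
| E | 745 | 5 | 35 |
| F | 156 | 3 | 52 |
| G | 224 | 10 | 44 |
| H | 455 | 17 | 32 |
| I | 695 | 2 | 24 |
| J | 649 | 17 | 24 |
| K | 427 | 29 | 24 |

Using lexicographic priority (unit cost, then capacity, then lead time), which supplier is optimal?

First minimize unit cost: best is 24, kept {A, I, J, K}.
Then maximize capacity: best is 835, kept {A}.

A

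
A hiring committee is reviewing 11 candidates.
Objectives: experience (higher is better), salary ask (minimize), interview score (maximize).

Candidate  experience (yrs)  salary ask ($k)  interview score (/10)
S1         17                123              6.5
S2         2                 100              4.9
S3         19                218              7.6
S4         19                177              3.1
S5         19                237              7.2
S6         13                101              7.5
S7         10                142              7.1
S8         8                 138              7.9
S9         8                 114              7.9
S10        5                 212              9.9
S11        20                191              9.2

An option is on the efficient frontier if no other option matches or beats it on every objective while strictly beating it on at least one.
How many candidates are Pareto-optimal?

S1: not dominated.
S2: not dominated (best salary ask).
S3: dominated by S11 (experience 20≥19, salary ask 191≤218, interview score 9.2≥7.6).
S4: not dominated.
S5: dominated by S3 (experience 19≥19, salary ask 218≤237, interview score 7.6≥7.2).
S6: not dominated.
S7: dominated by S6 (experience 13≥10, salary ask 101≤142, interview score 7.5≥7.1).
S8: dominated by S9 (experience 8≥8, salary ask 114≤138, interview score 7.9≥7.9).
S9: not dominated.
S10: not dominated (best interview score).
S11: not dominated (best experience).
Pareto-optimal: S1, S2, S4, S6, S9, S10, S11 → 7.

7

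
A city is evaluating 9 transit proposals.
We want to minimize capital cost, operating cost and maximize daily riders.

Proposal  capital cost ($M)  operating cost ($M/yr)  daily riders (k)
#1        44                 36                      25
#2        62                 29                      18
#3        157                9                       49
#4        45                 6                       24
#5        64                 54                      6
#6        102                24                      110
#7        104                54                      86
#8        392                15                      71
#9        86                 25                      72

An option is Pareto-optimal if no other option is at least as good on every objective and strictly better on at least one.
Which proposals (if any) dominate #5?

#1, #2, #4

#1: capital cost 44≤64, operating cost 36≤54, daily riders 25≥6 — dominates #5.
#2: capital cost 62≤64, operating cost 29≤54, daily riders 18≥6 — dominates #5.
#4: capital cost 45≤64, operating cost 6≤54, daily riders 24≥6 — dominates #5.
Others (#3, #6, #7, #8, #9) are each worse than #5 on at least one objective.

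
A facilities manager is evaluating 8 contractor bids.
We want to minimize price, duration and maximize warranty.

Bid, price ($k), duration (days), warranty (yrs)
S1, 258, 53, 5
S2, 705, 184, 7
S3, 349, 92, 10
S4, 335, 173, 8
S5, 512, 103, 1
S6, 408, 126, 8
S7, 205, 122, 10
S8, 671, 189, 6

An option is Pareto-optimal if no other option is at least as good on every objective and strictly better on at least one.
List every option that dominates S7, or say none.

S1: worse on price (258 vs 205).
S2: worse on price (705 vs 205).
S3: worse on price (349 vs 205).
S4: worse on price (335 vs 205).
S5: worse on price (512 vs 205).
S6: worse on price (408 vs 205).
S8: worse on price (671 vs 205).
No option dominates S7.

none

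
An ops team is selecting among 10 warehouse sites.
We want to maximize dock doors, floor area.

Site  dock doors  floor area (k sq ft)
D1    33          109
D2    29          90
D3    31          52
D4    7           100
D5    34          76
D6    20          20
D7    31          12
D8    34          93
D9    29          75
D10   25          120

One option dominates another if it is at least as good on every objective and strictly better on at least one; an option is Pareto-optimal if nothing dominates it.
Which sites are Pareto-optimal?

D1, D8, D10

D1: not dominated.
D2: dominated by D1 (dock doors 33≥29, floor area 109≥90).
D3: dominated by D1 (dock doors 33≥31, floor area 109≥52).
D4: dominated by D1 (dock doors 33≥7, floor area 109≥100).
D5: dominated by D8 (dock doors 34≥34, floor area 93≥76).
D6: dominated by D1 (dock doors 33≥20, floor area 109≥20).
D7: dominated by D1 (dock doors 33≥31, floor area 109≥12).
D8: not dominated.
D9: dominated by D1 (dock doors 33≥29, floor area 109≥75).
D10: not dominated (best floor area).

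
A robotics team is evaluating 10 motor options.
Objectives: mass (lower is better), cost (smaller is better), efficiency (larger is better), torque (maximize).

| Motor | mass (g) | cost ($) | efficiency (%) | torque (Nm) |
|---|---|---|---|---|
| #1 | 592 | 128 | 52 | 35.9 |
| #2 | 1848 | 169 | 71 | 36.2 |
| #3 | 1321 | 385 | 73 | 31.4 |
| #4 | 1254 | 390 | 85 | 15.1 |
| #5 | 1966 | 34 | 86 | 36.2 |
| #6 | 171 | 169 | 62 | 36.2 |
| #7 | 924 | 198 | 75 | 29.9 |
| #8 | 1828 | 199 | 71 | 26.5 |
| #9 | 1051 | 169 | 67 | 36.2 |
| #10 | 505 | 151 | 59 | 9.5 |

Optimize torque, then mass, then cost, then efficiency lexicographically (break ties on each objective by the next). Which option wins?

First maximize torque: best is 36.2, kept {#2, #5, #6, #9}.
Then minimize mass: best is 171, kept {#6}.

#6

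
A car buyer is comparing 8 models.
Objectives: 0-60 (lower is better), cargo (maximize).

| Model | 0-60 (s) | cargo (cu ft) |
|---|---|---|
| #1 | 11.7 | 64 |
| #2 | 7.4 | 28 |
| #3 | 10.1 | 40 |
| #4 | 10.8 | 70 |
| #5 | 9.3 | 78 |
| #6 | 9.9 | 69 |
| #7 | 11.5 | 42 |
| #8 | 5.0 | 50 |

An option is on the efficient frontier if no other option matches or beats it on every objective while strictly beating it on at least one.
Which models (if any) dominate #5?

none

#1: worse on 0-60 (11.7 vs 9.3).
#2: worse on cargo (28 vs 78).
#3: worse on 0-60 (10.1 vs 9.3).
#4: worse on 0-60 (10.8 vs 9.3).
#6: worse on 0-60 (9.9 vs 9.3).
#7: worse on 0-60 (11.5 vs 9.3).
#8: worse on cargo (50 vs 78).
No option dominates #5.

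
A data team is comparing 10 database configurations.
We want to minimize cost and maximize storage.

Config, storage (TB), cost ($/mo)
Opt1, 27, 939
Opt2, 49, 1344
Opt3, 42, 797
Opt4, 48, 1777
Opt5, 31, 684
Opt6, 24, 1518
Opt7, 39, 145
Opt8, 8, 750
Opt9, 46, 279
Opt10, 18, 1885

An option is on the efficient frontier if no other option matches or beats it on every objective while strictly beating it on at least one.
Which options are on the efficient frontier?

Opt2, Opt7, Opt9

Opt1: dominated by Opt3 (storage 42≥27, cost 797≤939).
Opt2: not dominated (best storage).
Opt3: dominated by Opt9 (storage 46≥42, cost 279≤797).
Opt4: dominated by Opt2 (storage 49≥48, cost 1344≤1777).
Opt5: dominated by Opt7 (storage 39≥31, cost 145≤684).
Opt6: dominated by Opt1 (storage 27≥24, cost 939≤1518).
Opt7: not dominated (best cost).
Opt8: dominated by Opt5 (storage 31≥8, cost 684≤750).
Opt9: not dominated.
Opt10: dominated by Opt1 (storage 27≥18, cost 939≤1885).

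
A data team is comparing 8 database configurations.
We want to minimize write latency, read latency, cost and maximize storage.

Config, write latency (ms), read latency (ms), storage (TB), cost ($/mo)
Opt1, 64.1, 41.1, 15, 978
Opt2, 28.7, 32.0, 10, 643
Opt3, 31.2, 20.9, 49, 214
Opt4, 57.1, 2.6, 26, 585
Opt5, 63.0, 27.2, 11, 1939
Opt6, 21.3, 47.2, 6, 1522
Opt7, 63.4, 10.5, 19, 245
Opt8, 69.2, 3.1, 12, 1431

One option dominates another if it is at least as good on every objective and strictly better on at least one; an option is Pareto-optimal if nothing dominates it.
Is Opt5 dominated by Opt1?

No

Opt1 vs Opt5: Opt1 is worse on write latency (64.1 vs 63.0), so it does not dominate Opt5.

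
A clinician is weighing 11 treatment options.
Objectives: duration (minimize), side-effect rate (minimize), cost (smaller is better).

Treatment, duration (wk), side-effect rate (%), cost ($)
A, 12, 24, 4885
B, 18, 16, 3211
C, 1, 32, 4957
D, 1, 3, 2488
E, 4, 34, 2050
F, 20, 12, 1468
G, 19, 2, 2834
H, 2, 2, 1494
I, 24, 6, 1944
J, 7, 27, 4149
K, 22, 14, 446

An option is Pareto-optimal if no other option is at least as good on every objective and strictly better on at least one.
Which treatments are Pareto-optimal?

A: dominated by D (duration 1≤12, side-effect rate 3≤24, cost 2488≤4885).
B: dominated by D (duration 1≤18, side-effect rate 3≤16, cost 2488≤3211).
C: dominated by D (duration 1≤1, side-effect rate 3≤32, cost 2488≤4957).
D: not dominated.
E: dominated by H (duration 2≤4, side-effect rate 2≤34, cost 1494≤2050).
F: not dominated.
G: dominated by H (duration 2≤19, side-effect rate 2≤2, cost 1494≤2834).
H: not dominated.
I: dominated by H (duration 2≤24, side-effect rate 2≤6, cost 1494≤1944).
J: dominated by D (duration 1≤7, side-effect rate 3≤27, cost 2488≤4149).
K: not dominated (best cost).

D, F, H, K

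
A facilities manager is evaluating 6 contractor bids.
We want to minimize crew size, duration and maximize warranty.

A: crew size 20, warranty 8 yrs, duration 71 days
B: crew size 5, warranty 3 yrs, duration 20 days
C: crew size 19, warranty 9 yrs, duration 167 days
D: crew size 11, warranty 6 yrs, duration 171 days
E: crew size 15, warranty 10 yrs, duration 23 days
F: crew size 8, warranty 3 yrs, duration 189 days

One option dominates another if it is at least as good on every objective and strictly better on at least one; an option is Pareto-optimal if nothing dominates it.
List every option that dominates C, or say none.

E: crew size 15≤19, warranty 10≥9, duration 23≤167 — dominates C.
Others (A, B, D, F) are each worse than C on at least one objective.

E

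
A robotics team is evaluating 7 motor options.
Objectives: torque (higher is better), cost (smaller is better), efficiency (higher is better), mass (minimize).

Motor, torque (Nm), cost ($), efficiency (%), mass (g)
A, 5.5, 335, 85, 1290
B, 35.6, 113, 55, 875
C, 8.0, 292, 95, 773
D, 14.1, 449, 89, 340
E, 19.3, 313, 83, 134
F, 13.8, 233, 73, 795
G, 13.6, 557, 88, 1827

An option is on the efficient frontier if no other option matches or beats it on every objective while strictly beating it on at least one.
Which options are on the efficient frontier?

A: dominated by C (torque 8.0≥5.5, cost 292≤335, efficiency 95≥85, mass 773≤1290).
B: not dominated (best torque).
C: not dominated (best efficiency).
D: not dominated.
E: not dominated (best mass).
F: not dominated.
G: dominated by D (torque 14.1≥13.6, cost 449≤557, efficiency 89≥88, mass 340≤1827).

B, C, D, E, F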